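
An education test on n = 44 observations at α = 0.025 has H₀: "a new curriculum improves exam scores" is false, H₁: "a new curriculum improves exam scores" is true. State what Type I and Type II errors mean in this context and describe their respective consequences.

Type I (false positive): concluding that a new curriculum improves exam scores when it is not — adopting a curriculum that gives no real benefit — disruption for nothing. Type II (false negative): failing to conclude that a new curriculum improves exam scores when it is — keeping the old curriculum when the new one would have helped students. Which is costlier depends on domain priorities and is a judgement call rather than a statistical fact.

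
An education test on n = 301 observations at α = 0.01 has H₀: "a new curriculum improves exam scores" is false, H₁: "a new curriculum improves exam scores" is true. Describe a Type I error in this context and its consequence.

Type I error: rejecting H₀ when it is true — concluding that a new curriculum improves exam scores when in fact it is not. Consequence: adopting a curriculum that gives no real benefit — disruption for nothing.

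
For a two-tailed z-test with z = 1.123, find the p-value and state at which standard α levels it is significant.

p = 2·P(Z > |1.123|) = 2·(1 - Φ(1.123)) ≈ 0.2614. Not significant at any standard level.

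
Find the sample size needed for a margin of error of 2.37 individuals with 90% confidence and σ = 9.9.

n = (z*σ/E)² = (1.645×9.9/2.37)² = 47.2 → n = 48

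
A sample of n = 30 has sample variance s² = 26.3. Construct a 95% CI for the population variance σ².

df = 29. χ²_{0.025} = 45.722, χ²_{0.975} = 16.047. CI for σ² = ((n-1)s²/χ²_{α/2}, (n-1)s²/χ²_{1-α/2}) = (29·26.3/45.722, 29·26.3/16.047) = (16.68, 47.53)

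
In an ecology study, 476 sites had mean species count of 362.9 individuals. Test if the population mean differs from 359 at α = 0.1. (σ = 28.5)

z = (x̄ - μ₀)/(σ/√n) = (362.9 - 359)/(28.5/√476) = 2.986. Critical value: ±1.645. Since |2.986| > 1.645, Reject H₀.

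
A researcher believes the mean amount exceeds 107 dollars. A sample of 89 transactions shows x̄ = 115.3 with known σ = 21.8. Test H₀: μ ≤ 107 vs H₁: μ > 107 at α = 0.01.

z = 3.592. Critical value: 2.33. Reject H₀.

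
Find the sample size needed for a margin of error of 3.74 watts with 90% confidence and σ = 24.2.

n = (z*σ/E)² = (1.645×24.2/3.74)² = 113.3 → n = 114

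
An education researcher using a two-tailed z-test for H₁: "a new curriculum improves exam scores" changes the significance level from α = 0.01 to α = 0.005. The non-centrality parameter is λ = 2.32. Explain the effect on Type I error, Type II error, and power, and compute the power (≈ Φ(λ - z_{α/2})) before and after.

Decreasing α from 0.01 to 0.005:
• Type I error rate decreases (α is the Type I rate by definition).
• Critical value moves from z_{α/2} = 2.576 to 2.807, so power = Φ(λ - z_{α/2}) goes from Φ(2.32 - 2.576) = 0.399 to Φ(2.32 - 2.807) = 0.313.
• Type II error rate β = 1 - power therefore increases (0.601 → 0.687).
Appropriate when false positives are costly — here, adopting a curriculum that gives no real benefit — disruption for nothing.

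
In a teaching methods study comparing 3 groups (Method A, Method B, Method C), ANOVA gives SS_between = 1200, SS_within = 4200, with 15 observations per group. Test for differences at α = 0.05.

df_between = 2, df_within = 42. F = MS_between/MS_within = 600.0/100.0 = 6.0. F_crit ≈ 3.22. Reject H₀. At least one mean differs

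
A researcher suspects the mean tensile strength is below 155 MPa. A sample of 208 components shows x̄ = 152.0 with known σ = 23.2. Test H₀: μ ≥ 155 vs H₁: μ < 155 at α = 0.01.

z = -1.865. Critical value: -2.33. Fail to reject H₀.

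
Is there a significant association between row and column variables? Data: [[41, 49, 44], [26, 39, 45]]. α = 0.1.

χ² = 2.166. df = 2, critical = 4.605. Fail to reject H₀. No evidence of dependence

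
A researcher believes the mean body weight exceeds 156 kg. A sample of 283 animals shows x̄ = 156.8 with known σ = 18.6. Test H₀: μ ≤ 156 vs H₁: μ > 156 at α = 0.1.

z = 0.724. Critical value: 1.28. Fail to reject H₀.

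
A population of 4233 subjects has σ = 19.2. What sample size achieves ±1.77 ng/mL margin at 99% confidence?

Without FPC: n₀ = (2.576×19.2/1.77)² = 780.814. With FPC: n = n₀N/(n₀+N-1) = 659.3 → n = 660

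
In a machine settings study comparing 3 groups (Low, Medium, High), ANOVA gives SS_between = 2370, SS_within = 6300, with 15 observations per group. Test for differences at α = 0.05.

df_between = 2, df_within = 42. F = MS_between/MS_within = 1185.0/150.0 = 7.9. F_crit ≈ 3.22. Reject H₀. At least one mean differs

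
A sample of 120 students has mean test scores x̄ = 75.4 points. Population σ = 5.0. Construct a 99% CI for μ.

CI = x̄ ± z*(σ/√n) = 75.4 ± 2.576(5.0/√120) = 75.4 ± 1.18 = (74.22, 76.58)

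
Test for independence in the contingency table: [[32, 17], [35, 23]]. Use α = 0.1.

χ² = 0.279. df = 1, critical = 2.706. Fail to reject H₀. No evidence of dependence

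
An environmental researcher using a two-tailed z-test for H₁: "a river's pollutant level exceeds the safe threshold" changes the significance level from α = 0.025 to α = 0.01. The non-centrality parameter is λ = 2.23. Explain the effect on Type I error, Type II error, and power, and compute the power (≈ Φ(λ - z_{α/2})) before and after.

Decreasing α from 0.025 to 0.01:
• Type I error rate decreases (α is the Type I rate by definition).
• Critical value moves from z_{α/2} = 2.241 to 2.576, so power = Φ(λ - z_{α/2}) goes from Φ(2.23 - 2.241) = 0.496 to Φ(2.23 - 2.576) = 0.365.
• Type II error rate β = 1 - power therefore increases (0.504 → 0.635).
Appropriate when false positives are costly — here, shutting down a compliant factory unnecessarily.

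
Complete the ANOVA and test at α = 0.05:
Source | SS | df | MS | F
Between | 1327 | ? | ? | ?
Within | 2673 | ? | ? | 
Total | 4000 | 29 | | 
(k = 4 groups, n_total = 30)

df_between = 3, df_within = 26. MS_between = 442.33, MS_within = 102.81. F = 4.303, F_crit ≈ 2.975. Reject H₀.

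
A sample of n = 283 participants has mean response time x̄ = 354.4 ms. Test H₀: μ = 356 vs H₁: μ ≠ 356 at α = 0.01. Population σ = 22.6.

z = (x̄ - μ₀)/(σ/√n) = (354.4 - 356)/(22.6/√283) = -1.191. Critical value: ±2.576. Since |-1.191| ≤ 2.576, Fail to reject H₀.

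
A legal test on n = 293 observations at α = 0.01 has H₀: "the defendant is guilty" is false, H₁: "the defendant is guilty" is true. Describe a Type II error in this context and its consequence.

Type II error: failing to reject H₀ when it is false — concluding that the defendant is guilty is not supported when in fact it is. Consequence: acquitting a guilty person.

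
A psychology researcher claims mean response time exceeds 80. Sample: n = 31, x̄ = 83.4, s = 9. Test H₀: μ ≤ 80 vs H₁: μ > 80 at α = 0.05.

t = (83.4 - 80)/(9/√31) = 2.103, df = 30. Critical t = 1.697. Reject H₀.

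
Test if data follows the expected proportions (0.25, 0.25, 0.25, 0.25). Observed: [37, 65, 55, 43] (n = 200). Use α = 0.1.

Expected: [50.0, 50.0, 50.0, 50.0]. χ² = 9.36. df = 3, critical = 6.251. Reject H₀.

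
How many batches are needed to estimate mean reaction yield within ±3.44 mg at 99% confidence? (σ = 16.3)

n = (z*σ/E)² = (2.576×16.3/3.44)² = 149.0 → n = 149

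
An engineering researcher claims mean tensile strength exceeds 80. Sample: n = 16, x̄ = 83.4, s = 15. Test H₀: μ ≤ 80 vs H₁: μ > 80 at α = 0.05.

t = (83.4 - 80)/(15/√16) = 0.907, df = 15. Critical t = 1.753. Fail to reject H₀.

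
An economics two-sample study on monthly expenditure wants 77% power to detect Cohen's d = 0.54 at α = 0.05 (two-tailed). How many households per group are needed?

z_{α/2} = 1.96, z_β = Φ⁻¹(0.77) = 0.739. For medium effect (d = 0.54): n per group = 2(z_{α/2} + z_β)²/d² = 2(1.96 + 0.739)²/0.54² = 50.0 → 50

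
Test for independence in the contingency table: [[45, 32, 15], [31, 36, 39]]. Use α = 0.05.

χ² = 12.554. df = 2, critical = 5.991. Reject H₀. Variables are dependent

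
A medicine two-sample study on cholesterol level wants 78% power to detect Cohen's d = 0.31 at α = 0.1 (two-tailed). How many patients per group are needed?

z_{α/2} = 1.645, z_β = Φ⁻¹(0.78) = 0.772. For small effect (d = 0.31): n per group = 2(z_{α/2} + z_β)²/d² = 2(1.645 + 0.772)²/0.31² = 121.6 → 122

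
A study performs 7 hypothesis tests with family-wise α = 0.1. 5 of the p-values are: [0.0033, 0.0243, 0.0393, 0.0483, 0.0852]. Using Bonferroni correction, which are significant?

Bonferroni α = 0.1/7 = 0.01429. Significant p-values: [0.0033]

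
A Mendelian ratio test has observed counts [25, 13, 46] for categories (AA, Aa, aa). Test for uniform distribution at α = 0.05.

Expected = 28 each. χ² = Σ(O-E)²/E = 19.929. df = 2, critical value = 5.991. Reject H₀.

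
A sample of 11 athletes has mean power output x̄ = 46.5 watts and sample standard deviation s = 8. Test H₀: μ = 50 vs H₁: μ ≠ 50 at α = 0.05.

t = (x̄ - μ₀)/(s/√n) = (46.5 - 50)/(8/√11) = -1.451. df = 10, critical t = ±2.228. Fail to reject H₀.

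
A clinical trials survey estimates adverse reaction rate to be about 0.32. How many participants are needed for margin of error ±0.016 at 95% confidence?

n = z²p(1-p)/E² = 1.96²×0.32×0.68/0.016² = 3265.4 → n = 3266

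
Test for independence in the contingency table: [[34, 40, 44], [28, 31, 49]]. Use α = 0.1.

χ² = 1.551. df = 2, critical = 4.605. Fail to reject H₀. No evidence of dependence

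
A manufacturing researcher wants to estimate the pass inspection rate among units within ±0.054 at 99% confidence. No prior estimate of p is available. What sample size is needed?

Conservative approach: use p = 0.5 (maximizes p(1-p) = 0.25). n = z²(0.25)/E² = 2.576²×0.25/0.054² = 568.9 → n = 569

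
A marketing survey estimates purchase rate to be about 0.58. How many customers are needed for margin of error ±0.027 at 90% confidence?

n = z²p(1-p)/E² = 1.645²×0.58×0.42/0.027² = 904.2 → n = 905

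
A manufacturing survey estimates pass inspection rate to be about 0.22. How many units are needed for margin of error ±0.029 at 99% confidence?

n = z²p(1-p)/E² = 2.576²×0.22×0.78/0.029² = 1354.0 → n = 1354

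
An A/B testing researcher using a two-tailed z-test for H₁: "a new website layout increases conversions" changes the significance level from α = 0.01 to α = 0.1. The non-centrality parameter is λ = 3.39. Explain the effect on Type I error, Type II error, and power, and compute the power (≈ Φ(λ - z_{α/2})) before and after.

Increasing α from 0.01 to 0.1:
• Type I error rate increases (α is the Type I rate by definition).
• Critical value moves from z_{α/2} = 2.576 to 1.645, so power = Φ(λ - z_{α/2}) goes from Φ(3.39 - 2.576) = 0.792 to Φ(3.39 - 1.645) = 0.96.
• Type II error rate β = 1 - power therefore decreases (0.208 → 0.04).
Appropriate when false negatives are costly — here, discarding a layout that would have improved conversions — lost revenue.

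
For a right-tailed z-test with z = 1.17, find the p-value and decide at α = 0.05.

p = P(Z > 1.17) = 1 - Φ(1.17) ≈ 0.121. Since p ≥ 0.05, fail to reject H₀ (not significant) at α = 0.05.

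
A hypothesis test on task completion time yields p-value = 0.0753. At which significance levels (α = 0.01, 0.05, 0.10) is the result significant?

p = 0.0753. Significant at: α = 0.1.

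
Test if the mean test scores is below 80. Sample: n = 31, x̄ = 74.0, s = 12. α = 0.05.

t = (74.0 - 80)/(12/√31) = -2.784, df = 30. Critical t = -1.697. Reject H₀.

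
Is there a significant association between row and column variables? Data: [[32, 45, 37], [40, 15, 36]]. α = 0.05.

χ² = 13.492. df = 2, critical = 5.991. Reject H₀. Variables are dependent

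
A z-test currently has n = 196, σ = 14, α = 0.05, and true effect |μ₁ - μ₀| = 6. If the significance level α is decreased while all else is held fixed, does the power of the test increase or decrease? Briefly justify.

Power decreases: a smaller α raises the critical value, so less of the H₁ sampling distribution falls in the rejection region.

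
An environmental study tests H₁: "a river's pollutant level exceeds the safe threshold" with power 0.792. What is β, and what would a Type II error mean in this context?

β = 1 - power = 1 - 0.792 = 0.208. A Type II error is failing to reject H₀ when H₀ is false (false negative) — here, failing to conclude that a river's pollutant level exceeds the safe threshold when in fact it is true. Consequence: allowing unsafe pollution to continue.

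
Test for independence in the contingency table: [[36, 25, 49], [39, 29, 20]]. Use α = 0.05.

χ² = 10.287. df = 2, critical = 5.991. Reject H₀. Variables are dependent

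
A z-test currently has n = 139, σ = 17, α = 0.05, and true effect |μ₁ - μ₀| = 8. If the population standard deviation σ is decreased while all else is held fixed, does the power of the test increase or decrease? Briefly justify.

Power increases: a smaller σ shrinks the standard error σ/√n, moving the sampling distribution under H₁ further from the critical value.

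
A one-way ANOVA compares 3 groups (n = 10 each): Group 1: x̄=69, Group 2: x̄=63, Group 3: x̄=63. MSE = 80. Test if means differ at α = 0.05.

Grand mean = 65.0. SS_between = 240.0, MS_between = 120.0. F = 1.5, F_crit ≈ 3.354. Fail to reject H₀.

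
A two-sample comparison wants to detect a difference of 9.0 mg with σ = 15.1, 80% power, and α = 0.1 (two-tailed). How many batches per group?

n per group = 2(z_α/2 + z_β)²σ²/d² = 2×(1.645 + 0.84)²×15.1²/9.0² = 34.8 → n = 35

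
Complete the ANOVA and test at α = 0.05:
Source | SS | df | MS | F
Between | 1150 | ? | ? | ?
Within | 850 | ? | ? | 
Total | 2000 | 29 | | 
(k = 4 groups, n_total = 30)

df_between = 3, df_within = 26. MS_between = 383.33, MS_within = 32.69. F = 11.725, F_crit ≈ 2.975. Reject H₀.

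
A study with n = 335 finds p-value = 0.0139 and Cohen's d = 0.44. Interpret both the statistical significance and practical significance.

Statistically significant (p = 0.0139 < 0.05). Cohen's d = 0.44 indicates a small effect size. Both statistical and practical significance should be considered.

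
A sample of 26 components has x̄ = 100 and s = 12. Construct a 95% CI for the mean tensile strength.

CI = x̄ ± t*(s/√n) = 100 ± 2.06(12/√26) = (95.15, 104.85)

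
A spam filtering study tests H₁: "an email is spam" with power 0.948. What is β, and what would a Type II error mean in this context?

β = 1 - power = 1 - 0.948 = 0.052. A Type II error is failing to reject H₀ when H₀ is false (false negative) — here, failing to conclude that an email is spam when in fact it is true. Consequence: a spam email lands in the inbox.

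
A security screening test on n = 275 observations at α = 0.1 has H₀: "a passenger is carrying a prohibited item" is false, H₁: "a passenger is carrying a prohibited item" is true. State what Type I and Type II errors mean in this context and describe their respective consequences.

Type I (false positive): concluding that a passenger is carrying a prohibited item when it is not — detaining an innocent passenger — delay and inconvenience. Type II (false negative): failing to conclude that a passenger is carrying a prohibited item when it is — letting a prohibited item through — security breach. Which is costlier depends on domain priorities and is a judgement call rather than a statistical fact.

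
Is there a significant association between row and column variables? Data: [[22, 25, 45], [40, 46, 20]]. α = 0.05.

χ² = 20.163. df = 2, critical = 5.991. Reject H₀. Variables are dependent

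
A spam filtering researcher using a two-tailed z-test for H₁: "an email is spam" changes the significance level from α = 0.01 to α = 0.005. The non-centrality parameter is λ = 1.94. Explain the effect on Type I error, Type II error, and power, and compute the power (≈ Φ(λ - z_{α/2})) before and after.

Decreasing α from 0.01 to 0.005:
• Type I error rate decreases (α is the Type I rate by definition).
• Critical value moves from z_{α/2} = 2.576 to 2.807, so power = Φ(λ - z_{α/2}) goes from Φ(1.94 - 2.576) = 0.262 to Φ(1.94 - 2.807) = 0.193.
• Type II error rate β = 1 - power therefore increases (0.738 → 0.807).
Appropriate when false positives are costly — here, a legitimate email is sent to the spam folder and the user misses it.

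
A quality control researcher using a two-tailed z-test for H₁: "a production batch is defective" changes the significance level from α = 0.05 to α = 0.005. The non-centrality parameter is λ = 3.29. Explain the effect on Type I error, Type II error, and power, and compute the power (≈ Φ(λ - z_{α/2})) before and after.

Decreasing α from 0.05 to 0.005:
• Type I error rate decreases (α is the Type I rate by definition).
• Critical value moves from z_{α/2} = 1.96 to 2.807, so power = Φ(λ - z_{α/2}) goes from Φ(3.29 - 1.96) = 0.908 to Φ(3.29 - 2.807) = 0.685.
• Type II error rate β = 1 - power therefore increases (0.092 → 0.315).
Appropriate when false positives are costly — here, scrapping a good batch — wasted material and cost for no reason.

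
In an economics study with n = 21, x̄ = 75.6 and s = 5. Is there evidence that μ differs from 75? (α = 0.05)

t = (x̄ - μ₀)/(s/√n) = (75.6 - 75)/(5/√21) = 0.55. df = 20, critical t = ±2.086. Fail to reject H₀.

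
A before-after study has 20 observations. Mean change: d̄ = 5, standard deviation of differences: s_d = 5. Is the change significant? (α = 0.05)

t = d̄/(s_d/√n) = 5/(5/√20) = 4.472. df = 19, critical t = ±2.093. Reject H₀.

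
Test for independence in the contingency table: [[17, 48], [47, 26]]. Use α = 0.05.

χ² = 20.207. df = 1, critical = 3.841. Reject H₀. Variables are dependent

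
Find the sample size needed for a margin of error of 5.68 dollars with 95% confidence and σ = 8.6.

n = (z*σ/E)² = (1.96×8.6/5.68)² = 8.8 → n = 9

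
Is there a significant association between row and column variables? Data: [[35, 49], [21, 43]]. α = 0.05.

χ² = 1.211. df = 1, critical = 3.841. Fail to reject H₀. No evidence of dependence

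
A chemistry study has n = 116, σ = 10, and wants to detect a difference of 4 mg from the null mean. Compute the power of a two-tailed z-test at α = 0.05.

SE = σ/√n = 10/√116 = 0.928. Non-centrality λ = d/SE = 4/0.928 = 4.308. Power ≈ Φ(λ - z_{α/2}) = Φ(4.308 - 1.96) = Φ(2.348) = 0.991.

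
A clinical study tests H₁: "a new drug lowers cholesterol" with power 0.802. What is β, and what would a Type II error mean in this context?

β = 1 - power = 1 - 0.802 = 0.198. A Type II error is failing to reject H₀ when H₀ is false (false negative) — here, failing to conclude that a new drug lowers cholesterol when in fact it is true. Consequence: shelving an effective drug — patients miss out on a treatment that would have helped.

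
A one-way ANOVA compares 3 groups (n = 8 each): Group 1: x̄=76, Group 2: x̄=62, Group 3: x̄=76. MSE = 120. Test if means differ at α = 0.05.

Grand mean = 71.33. SS_between = 1045.33, MS_between = 522.67. F = 4.356, F_crit ≈ 3.467. Reject H₀.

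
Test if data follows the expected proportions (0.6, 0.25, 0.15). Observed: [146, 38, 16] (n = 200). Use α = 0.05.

Expected: [120.0, 50.0, 30.0]. χ² = 15.047. df = 2, critical = 5.991. Reject H₀.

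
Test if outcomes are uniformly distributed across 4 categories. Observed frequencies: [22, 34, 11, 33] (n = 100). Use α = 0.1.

Expected = 25 each. χ² = Σ(O-E)²/E = 14.0. df = 3, critical value = 6.251. Reject H₀.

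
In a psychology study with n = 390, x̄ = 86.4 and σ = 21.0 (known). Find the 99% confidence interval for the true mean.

CI = x̄ ± z*(σ/√n) = 86.4 ± 2.576(21.0/√390) = 86.4 ± 2.74 = (83.66, 89.14)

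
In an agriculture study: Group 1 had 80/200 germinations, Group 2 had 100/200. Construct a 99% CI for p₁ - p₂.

p̂₁ = 0.4, p̂₂ = 0.5. Difference = -0.1. CI = (-0.228, 0.028)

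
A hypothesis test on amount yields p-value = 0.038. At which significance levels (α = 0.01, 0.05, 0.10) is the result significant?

p = 0.038. Significant at: α = 0.05, 0.1.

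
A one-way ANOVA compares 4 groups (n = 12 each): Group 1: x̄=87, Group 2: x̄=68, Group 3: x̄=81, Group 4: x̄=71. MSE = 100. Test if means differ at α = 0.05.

Grand mean = 76.75. SS_between = 2793.0, MS_between = 931.0. F = 9.31, F_crit ≈ 2.816. Reject H₀.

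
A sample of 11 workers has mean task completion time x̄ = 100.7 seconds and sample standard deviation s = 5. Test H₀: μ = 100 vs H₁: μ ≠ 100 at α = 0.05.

t = (x̄ - μ₀)/(s/√n) = (100.7 - 100)/(5/√11) = 0.464. df = 10, critical t = ±2.228. Fail to reject H₀.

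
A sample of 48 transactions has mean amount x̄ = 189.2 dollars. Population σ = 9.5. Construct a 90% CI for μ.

CI = x̄ ± z*(σ/√n) = 189.2 ± 1.645(9.5/√48) = 189.2 ± 2.26 = (186.94, 191.46)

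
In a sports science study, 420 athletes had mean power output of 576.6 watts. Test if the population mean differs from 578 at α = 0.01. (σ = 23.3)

z = (x̄ - μ₀)/(σ/√n) = (576.6 - 578)/(23.3/√420) = -1.231. Critical value: ±2.576. Since |-1.231| ≤ 2.576, Fail to reject H₀.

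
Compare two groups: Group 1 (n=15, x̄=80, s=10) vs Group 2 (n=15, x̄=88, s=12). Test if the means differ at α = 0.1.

Pooled sp = 11.05. t = -1.984, df = 28. Critical t = ±1.701. Reject H₀.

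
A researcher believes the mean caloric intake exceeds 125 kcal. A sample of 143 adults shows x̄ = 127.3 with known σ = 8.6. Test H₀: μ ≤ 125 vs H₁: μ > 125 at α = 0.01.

z = 3.198. Critical value: 2.33. Reject H₀.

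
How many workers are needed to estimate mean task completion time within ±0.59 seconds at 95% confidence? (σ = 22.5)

n = (z*σ/E)² = (1.96×22.5/0.59)² = 5586.9 → n = 5587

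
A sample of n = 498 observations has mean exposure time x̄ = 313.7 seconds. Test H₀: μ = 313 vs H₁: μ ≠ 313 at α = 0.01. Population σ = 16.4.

z = (x̄ - μ₀)/(σ/√n) = (313.7 - 313)/(16.4/√498) = 0.953. Critical value: ±2.576. Since |0.953| ≤ 2.576, Fail to reject H₀.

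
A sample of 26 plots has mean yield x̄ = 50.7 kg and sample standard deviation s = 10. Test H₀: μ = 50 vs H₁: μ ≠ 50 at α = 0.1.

t = (x̄ - μ₀)/(s/√n) = (50.7 - 50)/(10/√26) = 0.357. df = 25, critical t = ±1.708. Fail to reject H₀.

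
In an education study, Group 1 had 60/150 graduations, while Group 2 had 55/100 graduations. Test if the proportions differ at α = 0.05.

p̂₁ = 0.4, p̂₂ = 0.55, pooled p̂ = 0.46. z = -2.331. Critical: ±1.96. Reject H₀.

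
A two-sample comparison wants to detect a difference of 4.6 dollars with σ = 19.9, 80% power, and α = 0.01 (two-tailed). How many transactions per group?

n per group = 2(z_α/2 + z_β)²σ²/d² = 2×(2.576 + 0.84)²×19.9²/4.6² = 436.8 → n = 437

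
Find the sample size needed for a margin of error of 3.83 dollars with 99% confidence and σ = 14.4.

n = (z*σ/E)² = (2.576×14.4/3.83)² = 93.8 → n = 94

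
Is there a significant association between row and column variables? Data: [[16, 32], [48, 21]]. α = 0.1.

χ² = 14.997. df = 1, critical = 2.706. Reject H₀. Variables are dependent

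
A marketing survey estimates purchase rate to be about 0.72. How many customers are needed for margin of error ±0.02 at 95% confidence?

n = z²p(1-p)/E² = 1.96²×0.72×0.28/0.02² = 1936.2 → n = 1937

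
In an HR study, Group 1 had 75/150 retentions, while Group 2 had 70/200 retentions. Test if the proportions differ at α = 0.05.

p̂₁ = 0.5, p̂₂ = 0.35, pooled p̂ = 0.414. z = 2.819. Critical: ±1.96. Reject H₀.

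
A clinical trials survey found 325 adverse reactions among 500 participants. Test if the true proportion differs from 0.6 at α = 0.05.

p̂ = 0.65, p₀ = 0.6. z = (p̂ - p₀)/√(p₀(1-p₀)/n) = 2.282. Critical: ±1.96. Reject H₀.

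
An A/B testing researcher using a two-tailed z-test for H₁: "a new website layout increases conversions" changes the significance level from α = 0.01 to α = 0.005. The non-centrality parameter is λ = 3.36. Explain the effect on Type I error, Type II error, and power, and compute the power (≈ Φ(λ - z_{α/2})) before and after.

Decreasing α from 0.01 to 0.005:
• Type I error rate decreases (α is the Type I rate by definition).
• Critical value moves from z_{α/2} = 2.576 to 2.807, so power = Φ(λ - z_{α/2}) goes from Φ(3.36 - 2.576) = 0.783 to Φ(3.36 - 2.807) = 0.71.
• Type II error rate β = 1 - power therefore increases (0.217 → 0.29).
Appropriate when false positives are costly — here, rolling out a layout that doesn't actually help — wasted engineering effort.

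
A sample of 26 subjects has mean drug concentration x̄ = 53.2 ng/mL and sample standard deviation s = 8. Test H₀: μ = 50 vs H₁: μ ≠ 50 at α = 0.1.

t = (x̄ - μ₀)/(s/√n) = (53.2 - 50)/(8/√26) = 2.04. df = 25, critical t = ±1.708. Reject H₀.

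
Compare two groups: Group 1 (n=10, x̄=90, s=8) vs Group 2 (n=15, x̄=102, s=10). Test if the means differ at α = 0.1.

Pooled sp = 9.27. t = -3.171, df = 23. Critical t = ±1.714. Reject H₀.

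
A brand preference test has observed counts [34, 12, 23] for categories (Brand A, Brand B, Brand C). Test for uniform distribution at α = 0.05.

Expected = 23 each. χ² = Σ(O-E)²/E = 10.522. df = 2, critical value = 5.991. Reject H₀.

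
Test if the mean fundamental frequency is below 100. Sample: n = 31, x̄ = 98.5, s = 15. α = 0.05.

t = (98.5 - 100)/(15/√31) = -0.557, df = 30. Critical t = -1.697. Fail to reject H₀.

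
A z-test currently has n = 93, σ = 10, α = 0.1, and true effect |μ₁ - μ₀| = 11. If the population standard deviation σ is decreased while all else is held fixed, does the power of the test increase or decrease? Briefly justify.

Power increases: a smaller σ shrinks the standard error σ/√n, moving the sampling distribution under H₁ further from the critical value.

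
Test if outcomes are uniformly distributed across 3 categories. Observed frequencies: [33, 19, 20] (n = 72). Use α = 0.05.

Expected = 24 each. χ² = Σ(O-E)²/E = 5.083. df = 2, critical value = 5.991. Fail to reject H₀.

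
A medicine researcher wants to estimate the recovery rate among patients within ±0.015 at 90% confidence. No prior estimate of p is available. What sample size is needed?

Conservative approach: use p = 0.5 (maximizes p(1-p) = 0.25). n = z²(0.25)/E² = 1.645²×0.25/0.015² = 3006.7 → n = 3007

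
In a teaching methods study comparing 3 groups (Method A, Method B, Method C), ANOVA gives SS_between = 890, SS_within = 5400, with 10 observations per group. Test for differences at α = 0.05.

df_between = 2, df_within = 27. F = MS_between/MS_within = 445.0/200.0 = 2.225. F_crit ≈ 3.354. Fail to reject H₀.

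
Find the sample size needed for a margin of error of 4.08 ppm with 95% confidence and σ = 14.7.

n = (z*σ/E)² = (1.96×14.7/4.08)² = 49.9 → n = 50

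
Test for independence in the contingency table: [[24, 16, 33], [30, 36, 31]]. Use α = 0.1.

χ² = 5.136. df = 2, critical = 4.605. Reject H₀. Variables are dependent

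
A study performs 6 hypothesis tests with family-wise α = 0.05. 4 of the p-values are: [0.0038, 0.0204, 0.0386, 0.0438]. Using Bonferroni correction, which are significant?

Bonferroni α = 0.05/6 = 0.00833. Significant p-values: [0.0038]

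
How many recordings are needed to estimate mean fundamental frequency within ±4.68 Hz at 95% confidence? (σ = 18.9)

n = (z*σ/E)² = (1.96×18.9/4.68)² = 62.7 → n = 63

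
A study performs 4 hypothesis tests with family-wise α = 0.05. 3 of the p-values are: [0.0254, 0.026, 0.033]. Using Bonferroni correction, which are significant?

Bonferroni α = 0.05/4 = 0.0125. None of the given p-values are significant.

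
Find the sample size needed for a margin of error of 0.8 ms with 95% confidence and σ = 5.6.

n = (z*σ/E)² = (1.96×5.6/0.8)² = 188.2 → n = 189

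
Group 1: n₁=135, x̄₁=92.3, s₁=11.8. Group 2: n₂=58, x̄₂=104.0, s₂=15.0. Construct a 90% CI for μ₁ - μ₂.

Difference = -11.7. SE = √(11.8²/135 + 15.0²/58) = 2.216. CI = (-15.35, -8.05)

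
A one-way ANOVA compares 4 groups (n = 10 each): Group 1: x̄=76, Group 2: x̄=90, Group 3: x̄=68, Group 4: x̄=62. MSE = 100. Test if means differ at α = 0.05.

Grand mean = 74.0. SS_between = 4400.0, MS_between = 1466.67. F = 14.667, F_crit ≈ 2.866. Reject H₀.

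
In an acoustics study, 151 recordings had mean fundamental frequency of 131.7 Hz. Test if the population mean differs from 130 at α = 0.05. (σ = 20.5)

z = (x̄ - μ₀)/(σ/√n) = (131.7 - 130)/(20.5/√151) = 1.019. Critical value: ±1.96. Since |1.019| ≤ 1.96, Fail to reject H₀.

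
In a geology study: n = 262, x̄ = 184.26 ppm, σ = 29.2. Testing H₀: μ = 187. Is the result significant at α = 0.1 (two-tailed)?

z = (184.26 - 187)/(29.2/√262) = -1.519. Since |z| ≤ 1.645, not significant at α = 0.1.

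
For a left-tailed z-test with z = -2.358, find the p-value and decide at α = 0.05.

p = P(Z < -2.358) = Φ(-2.358) ≈ 0.0092. Since p < 0.05, reject H₀ (significant) at α = 0.05.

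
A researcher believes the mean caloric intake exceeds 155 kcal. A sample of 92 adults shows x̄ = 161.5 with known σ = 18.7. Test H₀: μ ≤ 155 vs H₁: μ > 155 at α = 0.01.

z = 3.334. Critical value: 2.33. Reject H₀.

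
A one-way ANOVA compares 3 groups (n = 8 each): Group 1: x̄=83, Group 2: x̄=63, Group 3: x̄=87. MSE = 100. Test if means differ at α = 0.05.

Grand mean = 77.67. SS_between = 2645.33, MS_between = 1322.67. F = 13.227, F_crit ≈ 3.467. Reject H₀.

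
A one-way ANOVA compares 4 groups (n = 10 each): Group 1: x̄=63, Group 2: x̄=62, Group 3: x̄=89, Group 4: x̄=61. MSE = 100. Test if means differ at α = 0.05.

Grand mean = 68.75. SS_between = 5487.5, MS_between = 1829.17. F = 18.292, F_crit ≈ 2.866. Reject H₀.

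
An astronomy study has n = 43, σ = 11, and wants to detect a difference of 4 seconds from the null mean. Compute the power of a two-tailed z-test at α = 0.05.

SE = σ/√n = 11/√43 = 1.677. Non-centrality λ = d/SE = 4/1.677 = 2.385. Power ≈ Φ(λ - z_{α/2}) = Φ(2.385 - 1.96) = Φ(0.425) = 0.664.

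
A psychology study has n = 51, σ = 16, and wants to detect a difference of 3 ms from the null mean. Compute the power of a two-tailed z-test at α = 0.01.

SE = σ/√n = 16/√51 = 2.24. Non-centrality λ = d/SE = 3/2.24 = 1.339. Power ≈ Φ(λ - z_{α/2}) = Φ(1.339 - 2.576) = Φ(-1.237) = 0.108.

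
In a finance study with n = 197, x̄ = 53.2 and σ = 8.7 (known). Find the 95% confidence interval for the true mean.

CI = x̄ ± z*(σ/√n) = 53.2 ± 1.96(8.7/√197) = 53.2 ± 1.21 = (51.99, 54.41)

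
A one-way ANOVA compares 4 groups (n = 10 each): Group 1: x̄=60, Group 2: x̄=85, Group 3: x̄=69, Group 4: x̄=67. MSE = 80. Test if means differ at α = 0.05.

Grand mean = 70.25. SS_between = 3347.5, MS_between = 1115.83. F = 13.948, F_crit ≈ 2.866. Reject H₀.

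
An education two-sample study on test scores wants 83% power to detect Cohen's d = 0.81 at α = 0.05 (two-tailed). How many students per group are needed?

z_{α/2} = 1.96, z_β = Φ⁻¹(0.83) = 0.954. For large effect (d = 0.81): n per group = 2(z_{α/2} + z_β)²/d² = 2(1.96 + 0.954)²/0.81² = 25.9 → 26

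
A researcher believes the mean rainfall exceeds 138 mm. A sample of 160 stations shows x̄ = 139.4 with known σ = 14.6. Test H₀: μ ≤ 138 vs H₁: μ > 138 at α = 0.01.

z = 1.213. Critical value: 2.33. Fail to reject H₀.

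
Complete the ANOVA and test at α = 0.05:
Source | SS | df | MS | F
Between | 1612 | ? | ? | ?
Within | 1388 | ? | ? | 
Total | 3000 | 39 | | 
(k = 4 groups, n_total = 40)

df_between = 3, df_within = 36. MS_between = 537.33, MS_within = 38.56. F = 13.937, F_crit ≈ 2.866. Reject H₀.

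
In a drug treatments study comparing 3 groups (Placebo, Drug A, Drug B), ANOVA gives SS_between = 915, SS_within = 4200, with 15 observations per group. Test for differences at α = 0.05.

df_between = 2, df_within = 42. F = MS_between/MS_within = 457.5/100.0 = 4.575. F_crit ≈ 3.22. Reject H₀. At least one mean differs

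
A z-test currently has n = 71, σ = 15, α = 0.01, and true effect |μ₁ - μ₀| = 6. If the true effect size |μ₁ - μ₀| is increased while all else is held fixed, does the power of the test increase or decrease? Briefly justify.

Power increases: a larger true effect increases the non-centrality λ = |μ₁ - μ₀|/(σ/√n).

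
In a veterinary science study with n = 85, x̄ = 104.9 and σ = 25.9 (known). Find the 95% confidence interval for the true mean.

CI = x̄ ± z*(σ/√n) = 104.9 ± 1.96(25.9/√85) = 104.9 ± 5.51 = (99.39, 110.41)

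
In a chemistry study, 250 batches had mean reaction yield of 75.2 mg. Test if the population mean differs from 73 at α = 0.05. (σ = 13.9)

z = (x̄ - μ₀)/(σ/√n) = (75.2 - 73)/(13.9/√250) = 2.503. Critical value: ±1.96. Since |2.503| > 1.96, Reject H₀.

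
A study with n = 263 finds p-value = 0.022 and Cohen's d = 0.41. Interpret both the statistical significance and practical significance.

Statistically significant (p = 0.022 < 0.05). Cohen's d = 0.41 indicates a small effect size. Both statistical and practical significance should be considered.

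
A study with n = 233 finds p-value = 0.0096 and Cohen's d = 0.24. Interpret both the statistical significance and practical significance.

Statistically significant (p = 0.0096 < 0.05). Cohen's d = 0.24 indicates a small effect size. Both statistical and practical significance should be considered.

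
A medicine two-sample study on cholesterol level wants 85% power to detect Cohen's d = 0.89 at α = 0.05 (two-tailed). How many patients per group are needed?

z_{α/2} = 1.96, z_β = Φ⁻¹(0.85) = 1.036. For large effect (d = 0.89): n per group = 2(z_{α/2} + z_β)²/d² = 2(1.96 + 1.036)²/0.89² = 22.7 → 23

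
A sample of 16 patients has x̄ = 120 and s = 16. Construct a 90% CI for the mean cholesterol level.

CI = x̄ ± t*(s/√n) = 120 ± 1.753(16/√16) = (112.99, 127.01)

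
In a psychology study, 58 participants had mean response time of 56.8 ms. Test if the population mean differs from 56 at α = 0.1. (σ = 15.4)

z = (x̄ - μ₀)/(σ/√n) = (56.8 - 56)/(15.4/√58) = 0.396. Critical value: ±1.645. Since |0.396| ≤ 1.645, Fail to reject H₀.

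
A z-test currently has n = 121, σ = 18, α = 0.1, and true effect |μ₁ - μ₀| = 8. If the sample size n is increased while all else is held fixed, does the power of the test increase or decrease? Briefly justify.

Power increases: a larger n shrinks the standard error σ/√n, moving the sampling distribution under H₁ further from the critical value.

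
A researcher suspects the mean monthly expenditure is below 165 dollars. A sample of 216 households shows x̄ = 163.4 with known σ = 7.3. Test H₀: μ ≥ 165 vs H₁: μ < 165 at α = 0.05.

z = -3.221. Critical value: -1.645. Reject H₀.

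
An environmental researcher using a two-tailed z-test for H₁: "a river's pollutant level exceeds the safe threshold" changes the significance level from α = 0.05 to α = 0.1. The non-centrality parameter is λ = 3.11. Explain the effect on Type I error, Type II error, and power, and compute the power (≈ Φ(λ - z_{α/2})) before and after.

Increasing α from 0.05 to 0.1:
• Type I error rate increases (α is the Type I rate by definition).
• Critical value moves from z_{α/2} = 1.96 to 1.645, so power = Φ(λ - z_{α/2}) goes from Φ(3.11 - 1.96) = 0.875 to Φ(3.11 - 1.645) = 0.929.
• Type II error rate β = 1 - power therefore decreases (0.125 → 0.071).
Appropriate when false negatives are costly — here, allowing unsafe pollution to continue.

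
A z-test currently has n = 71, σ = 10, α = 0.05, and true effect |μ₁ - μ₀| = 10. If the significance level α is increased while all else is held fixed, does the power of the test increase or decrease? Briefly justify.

Power increases: a larger α lowers the critical value, so more of the H₁ sampling distribution falls in the rejection region.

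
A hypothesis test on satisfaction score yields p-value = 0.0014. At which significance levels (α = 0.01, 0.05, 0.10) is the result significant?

p = 0.0014. Significant at: α = 0.01, 0.05, 0.1.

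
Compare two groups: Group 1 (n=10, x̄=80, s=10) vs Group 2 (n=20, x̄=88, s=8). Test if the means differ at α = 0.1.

Pooled sp = 8.69. t = -2.376, df = 28. Critical t = ±1.701. Reject H₀.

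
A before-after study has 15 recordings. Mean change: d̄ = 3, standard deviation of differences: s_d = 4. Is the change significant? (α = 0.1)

t = d̄/(s_d/√n) = 3/(4/√15) = 2.905. df = 14, critical t = ±1.761. Reject H₀.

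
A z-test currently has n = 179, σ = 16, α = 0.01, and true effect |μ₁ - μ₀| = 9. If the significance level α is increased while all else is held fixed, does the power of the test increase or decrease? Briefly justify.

Power increases: a larger α lowers the critical value, so more of the H₁ sampling distribution falls in the rejection region.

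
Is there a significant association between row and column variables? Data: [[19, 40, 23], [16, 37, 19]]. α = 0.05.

χ² = 0.106. df = 2, critical = 5.991. Fail to reject H₀. No evidence of dependence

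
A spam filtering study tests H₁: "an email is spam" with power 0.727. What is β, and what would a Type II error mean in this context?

β = 1 - power = 1 - 0.727 = 0.273. A Type II error is failing to reject H₀ when H₀ is false (false negative) — here, failing to conclude that an email is spam when in fact it is true. Consequence: a spam email lands in the inbox.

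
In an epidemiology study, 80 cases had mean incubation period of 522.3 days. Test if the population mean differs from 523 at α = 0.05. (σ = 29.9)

z = (x̄ - μ₀)/(σ/√n) = (522.3 - 523)/(29.9/√80) = -0.209. Critical value: ±1.96. Since |-0.209| ≤ 1.96, Fail to reject H₀.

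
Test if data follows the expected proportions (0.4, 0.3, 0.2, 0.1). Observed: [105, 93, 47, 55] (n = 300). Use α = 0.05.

Expected: [120.0, 90.0, 60.0, 30.0]. χ² = 25.625. df = 3, critical = 7.815. Reject H₀.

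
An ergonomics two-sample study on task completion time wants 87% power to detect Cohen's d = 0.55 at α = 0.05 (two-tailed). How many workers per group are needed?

z_{α/2} = 1.96, z_β = Φ⁻¹(0.87) = 1.126. For medium effect (d = 0.55): n per group = 2(z_{α/2} + z_β)²/d² = 2(1.96 + 1.126)²/0.55² = 63.0 → 63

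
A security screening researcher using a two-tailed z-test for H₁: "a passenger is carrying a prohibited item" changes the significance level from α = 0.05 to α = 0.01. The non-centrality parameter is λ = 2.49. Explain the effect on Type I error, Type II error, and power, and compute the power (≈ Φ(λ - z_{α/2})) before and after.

Decreasing α from 0.05 to 0.01:
• Type I error rate decreases (α is the Type I rate by definition).
• Critical value moves from z_{α/2} = 1.96 to 2.576, so power = Φ(λ - z_{α/2}) goes from Φ(2.49 - 1.96) = 0.702 to Φ(2.49 - 2.576) = 0.466.
• Type II error rate β = 1 - power therefore increases (0.298 → 0.534).
Appropriate when false positives are costly — here, detaining an innocent passenger — delay and inconvenience.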